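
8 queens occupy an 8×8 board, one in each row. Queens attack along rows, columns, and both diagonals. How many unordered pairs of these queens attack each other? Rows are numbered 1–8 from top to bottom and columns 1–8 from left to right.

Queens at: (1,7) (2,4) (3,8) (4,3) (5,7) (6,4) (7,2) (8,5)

3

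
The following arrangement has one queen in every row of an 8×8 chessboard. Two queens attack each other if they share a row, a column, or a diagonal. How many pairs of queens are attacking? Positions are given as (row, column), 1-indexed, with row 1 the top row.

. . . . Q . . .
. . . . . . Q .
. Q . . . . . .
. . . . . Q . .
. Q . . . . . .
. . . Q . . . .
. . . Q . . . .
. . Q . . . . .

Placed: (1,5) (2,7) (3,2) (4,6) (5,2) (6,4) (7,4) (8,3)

5

Same column: (3,2)–(5,2) (column 2); (6,4)–(7,4) (column 4).
Same diagonal: (4,6)–(6,4) (|4−6| = |6−4| = 2); (5,2)–(7,4) (|5−7| = |2−4| = 2); (7,4)–(8,3) (|7−8| = |4−3| = 1).
Total attacking pairs: 5.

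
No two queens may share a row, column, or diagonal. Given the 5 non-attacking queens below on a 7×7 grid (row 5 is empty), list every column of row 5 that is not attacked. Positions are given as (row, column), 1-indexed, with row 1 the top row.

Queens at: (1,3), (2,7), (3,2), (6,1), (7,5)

(1,3) attacks row 5 at column 3 and diagonals 7.
(2,7) attacks row 5 at column 7 and diagonals 4.
(3,2) attacks row 5 at column 2 and diagonals 4.
(6,1) attacks row 5 at column 1 and diagonals 2.
(7,5) attacks row 5 at column 5 and diagonals 3, 7.
Attacked columns: {1, 2, 3, 4, 5, 7}. Safe: {6}.

columns 6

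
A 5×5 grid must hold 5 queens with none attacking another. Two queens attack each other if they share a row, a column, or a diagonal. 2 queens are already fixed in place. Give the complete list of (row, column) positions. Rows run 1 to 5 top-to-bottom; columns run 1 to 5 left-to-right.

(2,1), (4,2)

(1,3) (2,1) (3,4) (4,2) (5,5)

Row 1: attacked by (2,1)→{1,2}; (4,2)→{2,5}. Safe: 3, 4. Place at column 3.
Row 3: attacked by (1,3)→{1,3,5}; (2,1)→{1,2}; (4,2)→{1,2,3}. Safe: 4. Place at column 4.
Row 5: attacked by (1,3)→{3}; (2,1)→{1,4}; (3,4)→{2,4}; (4,2)→{1,2,3}. Safe: 5. Place at column 5.
Columns [3, 1, 4, 2, 5], r−c [-2, 1, -1, 2, 0], r+c [4, 3, 7, 6, 10] are all distinct, so no two queens attack.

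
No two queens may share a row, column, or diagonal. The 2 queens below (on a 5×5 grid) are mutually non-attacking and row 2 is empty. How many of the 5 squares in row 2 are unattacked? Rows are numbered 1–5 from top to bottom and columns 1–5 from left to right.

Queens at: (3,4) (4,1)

(3,4) attacks row 2 at column 4 and diagonals 3, 5.
(4,1) attacks row 2 at column 1 and diagonals 3.
Attacked columns: {1, 3, 4, 5}. Safe: {2}.

1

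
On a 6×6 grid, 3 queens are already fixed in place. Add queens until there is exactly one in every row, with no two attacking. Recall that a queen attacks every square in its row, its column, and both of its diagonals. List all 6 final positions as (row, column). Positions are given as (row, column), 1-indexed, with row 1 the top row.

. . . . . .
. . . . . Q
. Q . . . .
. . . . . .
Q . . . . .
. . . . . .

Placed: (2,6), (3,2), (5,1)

(1,3) (2,6) (3,2) (4,5) (5,1) (6,4)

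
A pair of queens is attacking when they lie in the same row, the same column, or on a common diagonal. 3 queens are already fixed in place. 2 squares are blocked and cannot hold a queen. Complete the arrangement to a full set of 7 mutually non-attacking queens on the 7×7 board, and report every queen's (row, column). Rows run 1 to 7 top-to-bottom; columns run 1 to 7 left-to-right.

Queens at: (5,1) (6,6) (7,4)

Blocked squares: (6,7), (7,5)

Row 1: attacked by (5,1)→{1,5}; (6,6)→{1,6}; (7,4)→{4}. Safe: 2, 3, 7. Place at column 2.
Row 2: attacked by (1,2)→{1,2,3}; (5,1)→{1,4}; (6,6)→{2,6}; (7,4)→{4}. Safe: 5, 7. Place at column 7.
Row 3: attacked by (1,2)→{2,4}; (2,7)→{6,7}; (5,1)→{1,3}; (6,6)→{3,6}; (7,4)→{4}. Safe: 5. Place at column 5.
Row 4: attacked by (1,2)→{2,5}; (2,7)→{5,7}; (3,5)→{4,5,6}; (5,1)→{1,2}; (6,6)→{4,6}; (7,4)→{1,4,7}. Safe: 3. Place at column 3.
Columns [2, 7, 5, 3, 1, 6, 4], r−c [-1, -5, -2, 1, 4, 0, 3], r+c [3, 9, 8, 7, 6, 12, 11] are all distinct, so no two queens attack.

(1,2) (2,7) (3,5) (4,3) (5,1) (6,6) (7,4)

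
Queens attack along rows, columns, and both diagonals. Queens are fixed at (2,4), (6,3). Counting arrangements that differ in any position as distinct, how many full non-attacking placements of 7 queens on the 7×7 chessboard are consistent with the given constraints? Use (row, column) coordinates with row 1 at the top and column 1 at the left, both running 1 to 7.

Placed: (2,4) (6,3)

2

Branch on row 1: col 1 → 0; col 2 → 1; col 6 → 1; col 7 → 0.
Sum: 0 + 1 + 1 + 0 = 2.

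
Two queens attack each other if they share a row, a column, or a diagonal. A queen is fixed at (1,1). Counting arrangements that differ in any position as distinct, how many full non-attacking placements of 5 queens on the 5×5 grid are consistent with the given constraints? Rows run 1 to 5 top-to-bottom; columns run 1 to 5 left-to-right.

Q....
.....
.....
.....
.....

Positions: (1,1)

Branch on row 2: col 3 → 1; col 4 → 1; col 5 → 0.
Sum: 1 + 1 + 0 = 2.

2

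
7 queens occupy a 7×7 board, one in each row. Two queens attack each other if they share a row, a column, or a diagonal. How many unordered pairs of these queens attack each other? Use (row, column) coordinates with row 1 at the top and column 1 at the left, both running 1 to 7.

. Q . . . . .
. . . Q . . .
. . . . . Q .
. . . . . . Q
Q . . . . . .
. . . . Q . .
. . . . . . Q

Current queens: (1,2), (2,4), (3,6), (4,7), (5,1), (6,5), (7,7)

Same column: (4,7)–(7,7) (column 7).
Same diagonal: (2,4)–(5,1) (|2−5| = |4−1| = 3); (3,6)–(4,7) (|3−4| = |6−7| = 1); (4,7)–(6,5) (|4−6| = |7−5| = 2).
Total attacking pairs: 4.

4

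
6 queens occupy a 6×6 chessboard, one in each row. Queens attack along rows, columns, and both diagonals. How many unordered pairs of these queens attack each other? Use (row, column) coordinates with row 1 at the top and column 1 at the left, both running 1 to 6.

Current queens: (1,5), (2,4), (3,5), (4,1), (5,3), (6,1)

Same column: (1,5)–(3,5) (column 5); (4,1)–(6,1) (column 1).
Same diagonal: (1,5)–(2,4) (|1−2| = |5−4| = 1); (2,4)–(3,5) (|2−3| = |4−5| = 1); (3,5)–(5,3) (|3−5| = |5−3| = 2).
Total attacking pairs: 5.

5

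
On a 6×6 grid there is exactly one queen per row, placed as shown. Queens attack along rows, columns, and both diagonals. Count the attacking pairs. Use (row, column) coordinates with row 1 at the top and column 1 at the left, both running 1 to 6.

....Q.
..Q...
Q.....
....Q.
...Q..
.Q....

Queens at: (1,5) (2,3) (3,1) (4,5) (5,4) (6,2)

3

Same column: (1,5)–(4,5) (column 5).
Same diagonal: (2,3)–(4,5) (|2−4| = |3−5| = 2); (4,5)–(5,4) (|4−5| = |5−4| = 1).
Total attacking pairs: 3.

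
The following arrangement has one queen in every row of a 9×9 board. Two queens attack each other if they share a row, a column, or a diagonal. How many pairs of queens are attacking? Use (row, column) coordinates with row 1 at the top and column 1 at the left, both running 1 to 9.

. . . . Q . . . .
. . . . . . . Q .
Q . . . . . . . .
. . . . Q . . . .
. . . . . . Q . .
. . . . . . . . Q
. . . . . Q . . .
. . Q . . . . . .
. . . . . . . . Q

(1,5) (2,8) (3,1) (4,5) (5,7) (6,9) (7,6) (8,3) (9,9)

2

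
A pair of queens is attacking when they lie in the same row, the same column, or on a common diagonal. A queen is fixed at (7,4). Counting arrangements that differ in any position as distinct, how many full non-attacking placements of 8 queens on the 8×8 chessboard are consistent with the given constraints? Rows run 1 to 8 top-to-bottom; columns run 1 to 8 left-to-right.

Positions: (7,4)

Branch on row 1: col 1 → 0; col 2 → 0; col 3 → 3; col 5 → 3; col 6 → 1; col 7 → 0; col 8 → 1.
Sum: 0 + 0 + 3 + 3 + 1 + 0 + 1 = 8.

8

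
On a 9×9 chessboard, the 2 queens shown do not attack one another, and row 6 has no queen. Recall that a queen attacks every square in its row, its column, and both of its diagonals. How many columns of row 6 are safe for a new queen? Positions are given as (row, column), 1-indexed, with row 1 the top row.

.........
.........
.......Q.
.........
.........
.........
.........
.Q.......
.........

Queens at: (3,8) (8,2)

5

(3,8) attacks row 6 at column 8 and diagonals 5.
(8,2) attacks row 6 at column 2 and diagonals 4.
Attacked columns: {2, 4, 5, 8}. Safe: {1, 3, 6, 7, 9}.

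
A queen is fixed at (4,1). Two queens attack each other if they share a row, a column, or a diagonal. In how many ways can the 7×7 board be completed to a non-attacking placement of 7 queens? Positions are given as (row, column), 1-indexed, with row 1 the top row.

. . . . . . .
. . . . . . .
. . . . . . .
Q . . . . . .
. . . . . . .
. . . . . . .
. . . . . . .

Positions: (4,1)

6

Branch on row 1: col 2 → 2; col 3 → 1; col 5 → 0; col 6 → 2; col 7 → 1.
Sum: 2 + 1 + 0 + 2 + 1 = 6.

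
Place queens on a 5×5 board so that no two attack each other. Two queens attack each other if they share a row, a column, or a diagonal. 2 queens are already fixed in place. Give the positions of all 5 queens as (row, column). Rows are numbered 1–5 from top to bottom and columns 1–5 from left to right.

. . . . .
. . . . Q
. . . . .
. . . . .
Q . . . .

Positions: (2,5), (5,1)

Row 1: attacked by (2,5)→{4,5}; (5,1)→{1,5}. Safe: 2, 3. Place at column 3.
Row 3: attacked by (1,3)→{1,3,5}; (2,5)→{4,5}; (5,1)→{1,3}. Safe: 2. Place at column 2.
Row 4: attacked by (1,3)→{3}; (2,5)→{3,5}; (3,2)→{1,2,3}; (5,1)→{1,2}. Safe: 4. Place at column 4.
Columns [3, 5, 2, 4, 1], r−c [-2, -3, 1, 0, 4], r+c [4, 7, 5, 8, 6] are all distinct, so no two queens attack.

(1,3) (2,5) (3,2) (4,4) (5,1)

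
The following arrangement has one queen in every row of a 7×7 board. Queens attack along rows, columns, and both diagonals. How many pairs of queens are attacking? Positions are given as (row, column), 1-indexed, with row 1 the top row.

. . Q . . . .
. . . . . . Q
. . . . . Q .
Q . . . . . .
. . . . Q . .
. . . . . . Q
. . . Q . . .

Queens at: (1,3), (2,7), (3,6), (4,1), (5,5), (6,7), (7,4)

Same column: (2,7)–(6,7) (column 7).
Same diagonal: (2,7)–(3,6) (|2−3| = |7−6| = 1); (4,1)–(7,4) (|4−7| = |1−4| = 3).
Total attacking pairs: 3.

3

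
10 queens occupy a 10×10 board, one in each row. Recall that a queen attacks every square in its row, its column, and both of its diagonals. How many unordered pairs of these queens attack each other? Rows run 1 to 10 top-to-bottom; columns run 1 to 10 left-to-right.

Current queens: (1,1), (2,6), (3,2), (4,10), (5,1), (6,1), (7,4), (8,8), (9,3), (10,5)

5

Same column: (1,1)–(5,1) (column 1); (1,1)–(6,1) (column 1); (5,1)–(6,1) (column 1).
Same diagonal: (1,1)–(8,8) (|1−8| = |1−8| = 7); (6,1)–(10,5) (|6−10| = |1−5| = 4).
Total attacking pairs: 5.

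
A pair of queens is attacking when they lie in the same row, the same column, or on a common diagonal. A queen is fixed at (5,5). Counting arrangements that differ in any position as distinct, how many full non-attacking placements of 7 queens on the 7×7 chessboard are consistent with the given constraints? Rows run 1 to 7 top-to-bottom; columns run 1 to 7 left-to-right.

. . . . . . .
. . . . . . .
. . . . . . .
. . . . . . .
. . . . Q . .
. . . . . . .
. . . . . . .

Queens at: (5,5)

6

Branch on row 1: col 2 → 1; col 3 → 2; col 4 → 1; col 6 → 1; col 7 → 1.
Sum: 1 + 2 + 1 + 1 + 1 = 6.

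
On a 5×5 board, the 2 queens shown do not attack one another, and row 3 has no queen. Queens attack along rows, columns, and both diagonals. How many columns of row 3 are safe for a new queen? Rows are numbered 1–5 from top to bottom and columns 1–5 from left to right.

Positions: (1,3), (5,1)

2

(1,3) attacks row 3 at column 3 and diagonals 1, 5.
(5,1) attacks row 3 at column 1 and diagonals 3.
Attacked columns: {1, 3, 5}. Safe: {2, 4}.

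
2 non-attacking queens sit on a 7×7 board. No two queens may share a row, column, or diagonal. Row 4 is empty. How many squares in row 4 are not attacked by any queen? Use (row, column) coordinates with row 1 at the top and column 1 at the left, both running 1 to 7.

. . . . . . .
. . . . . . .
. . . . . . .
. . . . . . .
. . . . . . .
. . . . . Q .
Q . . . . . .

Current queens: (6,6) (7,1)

(6,6) attacks row 4 at column 6 and diagonals 4.
(7,1) attacks row 4 at column 1 and diagonals 4.
Attacked columns: {1, 4, 6}. Safe: {2, 3, 5, 7}.

4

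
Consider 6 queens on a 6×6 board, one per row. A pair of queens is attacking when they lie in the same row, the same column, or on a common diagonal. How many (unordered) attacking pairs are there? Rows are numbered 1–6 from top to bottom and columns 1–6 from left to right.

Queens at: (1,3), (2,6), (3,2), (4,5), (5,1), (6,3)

Same column: (1,3)–(6,3) (column 3).
Same diagonal: (4,5)–(6,3) (|4−6| = |5−3| = 2).
Total attacking pairs: 2.

2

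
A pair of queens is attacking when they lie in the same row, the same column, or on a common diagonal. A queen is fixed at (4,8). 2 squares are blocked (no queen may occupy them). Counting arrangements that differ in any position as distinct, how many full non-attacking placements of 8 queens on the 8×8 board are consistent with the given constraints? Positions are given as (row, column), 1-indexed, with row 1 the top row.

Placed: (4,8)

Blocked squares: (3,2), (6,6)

12

Branch on row 1: col 1 → 1; col 2 → 2; col 3 → 0; col 4 → 5; col 6 → 3; col 7 → 1.
Sum: 1 + 2 + 0 + 5 + 3 + 1 = 12.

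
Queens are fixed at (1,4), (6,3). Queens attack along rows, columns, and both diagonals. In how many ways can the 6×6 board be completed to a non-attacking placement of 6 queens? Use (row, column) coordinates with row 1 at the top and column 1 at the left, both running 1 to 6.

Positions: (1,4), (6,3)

1

Branch on row 2: col 1 → 1; col 2 → 0; col 6 → 0.
Sum: 1 + 0 + 0 = 1.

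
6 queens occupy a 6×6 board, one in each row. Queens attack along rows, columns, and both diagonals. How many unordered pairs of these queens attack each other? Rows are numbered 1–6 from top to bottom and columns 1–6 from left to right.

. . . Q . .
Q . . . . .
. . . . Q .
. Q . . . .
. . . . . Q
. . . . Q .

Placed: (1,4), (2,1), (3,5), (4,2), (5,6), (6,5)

3

Same column: (3,5)–(6,5) (column 5).
Same diagonal: (2,1)–(6,5) (|2−6| = |1−5| = 4); (5,6)–(6,5) (|5−6| = |6−5| = 1).
Total attacking pairs: 3.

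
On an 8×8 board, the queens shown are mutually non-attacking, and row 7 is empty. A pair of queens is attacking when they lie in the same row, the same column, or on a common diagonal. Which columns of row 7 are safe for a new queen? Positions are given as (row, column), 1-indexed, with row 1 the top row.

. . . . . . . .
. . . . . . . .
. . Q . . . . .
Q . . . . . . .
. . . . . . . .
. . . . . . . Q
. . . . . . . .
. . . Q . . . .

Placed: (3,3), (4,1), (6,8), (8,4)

columns 2, 6

(3,3) attacks row 7 at column 3 and diagonals 7.
(4,1) attacks row 7 at column 1 and diagonals 4.
(6,8) attacks row 7 at column 8 and diagonals 7.
(8,4) attacks row 7 at column 4 and diagonals 3, 5.
Attacked columns: {1, 3, 4, 5, 7, 8}. Safe: {2, 6}.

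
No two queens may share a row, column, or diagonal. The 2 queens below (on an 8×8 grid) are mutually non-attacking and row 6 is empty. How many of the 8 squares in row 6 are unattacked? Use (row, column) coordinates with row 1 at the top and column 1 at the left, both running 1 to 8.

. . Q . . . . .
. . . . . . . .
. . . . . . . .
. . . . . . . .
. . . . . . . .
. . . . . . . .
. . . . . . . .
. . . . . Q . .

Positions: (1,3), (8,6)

(1,3) attacks row 6 at column 3 and diagonals 8.
(8,6) attacks row 6 at column 6 and diagonals 4, 8.
Attacked columns: {3, 4, 6, 8}. Safe: {1, 2, 5, 7}.

4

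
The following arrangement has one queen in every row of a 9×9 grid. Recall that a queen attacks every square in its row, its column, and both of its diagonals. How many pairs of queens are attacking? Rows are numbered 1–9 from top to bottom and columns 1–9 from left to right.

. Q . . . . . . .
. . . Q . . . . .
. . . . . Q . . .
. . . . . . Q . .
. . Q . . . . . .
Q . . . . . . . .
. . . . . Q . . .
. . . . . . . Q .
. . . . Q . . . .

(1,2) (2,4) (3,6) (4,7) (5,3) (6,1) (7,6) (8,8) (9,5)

2

Same column: (3,6)–(7,6) (column 6).
Same diagonal: (3,6)–(4,7) (|3−4| = |6−7| = 1).
Total attacking pairs: 2.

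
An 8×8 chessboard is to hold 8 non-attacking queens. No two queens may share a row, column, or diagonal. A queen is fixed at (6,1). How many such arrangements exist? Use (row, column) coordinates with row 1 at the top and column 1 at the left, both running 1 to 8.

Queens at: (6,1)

Branch on row 1: col 2 → 1; col 3 → 4; col 4 → 4; col 5 → 4; col 7 → 3; col 8 → 0.
Sum: 1 + 4 + 4 + 4 + 3 + 0 = 16.

16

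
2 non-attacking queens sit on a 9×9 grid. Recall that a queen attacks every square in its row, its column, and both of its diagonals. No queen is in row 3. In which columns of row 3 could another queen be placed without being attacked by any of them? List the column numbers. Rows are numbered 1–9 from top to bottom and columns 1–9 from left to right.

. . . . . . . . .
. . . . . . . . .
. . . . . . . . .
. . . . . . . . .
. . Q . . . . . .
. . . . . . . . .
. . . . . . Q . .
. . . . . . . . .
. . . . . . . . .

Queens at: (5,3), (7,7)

columns 2, 4, 6, 8, 9

(5,3) attacks row 3 at column 3 and diagonals 1, 5.
(7,7) attacks row 3 at column 7 and diagonals 3.
Attacked columns: {1, 3, 5, 7}. Safe: {2, 4, 6, 8, 9}.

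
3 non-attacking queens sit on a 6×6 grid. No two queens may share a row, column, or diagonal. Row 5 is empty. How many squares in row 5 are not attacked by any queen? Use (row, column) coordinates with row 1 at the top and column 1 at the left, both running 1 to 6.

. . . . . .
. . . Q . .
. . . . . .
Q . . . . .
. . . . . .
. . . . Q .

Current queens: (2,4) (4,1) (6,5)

1

(2,4) attacks row 5 at column 4 and diagonals 1.
(4,1) attacks row 5 at column 1 and diagonals 2.
(6,5) attacks row 5 at column 5 and diagonals 4, 6.
Attacked columns: {1, 2, 4, 5, 6}. Safe: {3}.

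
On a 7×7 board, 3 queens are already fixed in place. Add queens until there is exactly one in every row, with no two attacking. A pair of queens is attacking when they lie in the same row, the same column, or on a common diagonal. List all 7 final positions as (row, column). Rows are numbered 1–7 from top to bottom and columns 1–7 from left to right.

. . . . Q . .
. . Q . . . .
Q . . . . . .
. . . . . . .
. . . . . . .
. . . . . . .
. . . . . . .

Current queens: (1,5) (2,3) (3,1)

(1,5) (2,3) (3,1) (4,6) (5,4) (6,2) (7,7)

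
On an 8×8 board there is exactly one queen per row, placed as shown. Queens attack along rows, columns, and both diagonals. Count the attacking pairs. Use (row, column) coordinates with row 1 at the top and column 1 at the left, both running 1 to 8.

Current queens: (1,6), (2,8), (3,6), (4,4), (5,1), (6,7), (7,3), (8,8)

Same column: (1,6)–(3,6) (column 6); (2,8)–(8,8) (column 8).
Same diagonal: (2,8)–(7,3) (|2−7| = |8−3| = 5); (4,4)–(8,8) (|4−8| = |4−8| = 4); (5,1)–(7,3) (|5−7| = |1−3| = 2).
Total attacking pairs: 5.

5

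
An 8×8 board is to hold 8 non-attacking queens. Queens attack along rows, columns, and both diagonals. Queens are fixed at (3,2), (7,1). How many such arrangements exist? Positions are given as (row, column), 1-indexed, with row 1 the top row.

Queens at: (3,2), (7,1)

Branch on row 1: col 3 → 1; col 5 → 0; col 6 → 1; col 8 → 0.
Sum: 1 + 0 + 1 + 0 = 2.

2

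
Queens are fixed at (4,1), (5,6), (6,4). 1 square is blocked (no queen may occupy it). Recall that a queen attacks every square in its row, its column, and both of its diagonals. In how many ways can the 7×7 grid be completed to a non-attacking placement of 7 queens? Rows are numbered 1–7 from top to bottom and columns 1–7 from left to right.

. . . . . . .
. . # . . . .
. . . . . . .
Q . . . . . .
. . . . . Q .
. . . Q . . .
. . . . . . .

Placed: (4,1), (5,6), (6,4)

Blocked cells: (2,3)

1

Branch on row 1: col 3 → 0; col 5 → 0; col 7 → 1.
Sum: 0 + 0 + 1 = 1.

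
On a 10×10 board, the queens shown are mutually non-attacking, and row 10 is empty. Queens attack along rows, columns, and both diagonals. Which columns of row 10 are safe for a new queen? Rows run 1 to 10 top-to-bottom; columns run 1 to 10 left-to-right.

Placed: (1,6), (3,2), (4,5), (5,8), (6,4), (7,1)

columns 7, 10

(1,6) attacks row 10 at column 6.
(3,2) attacks row 10 at column 2 and diagonals 9.
(4,5) attacks row 10 at column 5.
(5,8) attacks row 10 at column 8 and diagonals 3.
(6,4) attacks row 10 at column 4 and diagonals 8.
(7,1) attacks row 10 at column 1 and diagonals 4.
Attacked columns: {1, 2, 3, 4, 5, 6, 8, 9}. Safe: {7, 10}.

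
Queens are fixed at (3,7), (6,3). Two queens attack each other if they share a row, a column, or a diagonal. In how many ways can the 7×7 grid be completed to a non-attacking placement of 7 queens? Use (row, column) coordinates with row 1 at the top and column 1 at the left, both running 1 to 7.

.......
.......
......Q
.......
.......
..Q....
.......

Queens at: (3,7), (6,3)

1

Branch on row 1: col 1 → 0; col 2 → 1; col 4 → 0; col 6 → 0.
Sum: 0 + 1 + 0 + 0 = 1.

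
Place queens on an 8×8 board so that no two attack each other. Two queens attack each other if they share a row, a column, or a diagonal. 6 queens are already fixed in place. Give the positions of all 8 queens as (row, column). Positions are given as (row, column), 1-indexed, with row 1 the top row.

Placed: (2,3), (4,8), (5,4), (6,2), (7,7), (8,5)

Row 1: attacked by (2,3)→{2,3,4}; (4,8)→{5,8}; (5,4)→{4,8}; (6,2)→{2,7}; (7,7)→{1,7}; (8,5)→{5}. Safe: 6. Place at column 6.
Row 3: attacked by (1,6)→{4,6,8}; (2,3)→{2,3,4}; (4,8)→{7,8}; (5,4)→{2,4,6}; (6,2)→{2,5}; (7,7)→{3,7}; (8,5)→{5}. Safe: 1. Place at column 1.
Columns [6, 3, 1, 8, 4, 2, 7, 5], r−c [-5, -1, 2, -4, 1, 4, 0, 3], r+c [7, 5, 4, 12, 9, 8, 14, 13] are all distinct, so no two queens attack.

(1,6) (2,3) (3,1) (4,8) (5,4) (6,2) (7,7) (8,5)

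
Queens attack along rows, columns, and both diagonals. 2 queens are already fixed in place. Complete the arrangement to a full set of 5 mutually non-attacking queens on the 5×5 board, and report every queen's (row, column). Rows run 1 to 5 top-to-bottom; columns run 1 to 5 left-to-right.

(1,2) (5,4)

Row 2: attacked by (1,2)→{1,2,3}; (5,4)→{1,4}. Safe: 5. Place at column 5.
Row 3: attacked by (1,2)→{2,4}; (2,5)→{4,5}; (5,4)→{2,4}. Safe: 1, 3. Place at column 3.
Row 4: attacked by (1,2)→{2,5}; (2,5)→{3,5}; (3,3)→{2,3,4}; (5,4)→{3,4,5}. Safe: 1. Place at column 1.
Columns [2, 5, 3, 1, 4], r−c [-1, -3, 0, 3, 1], r+c [3, 7, 6, 5, 9] are all distinct, so no two queens attack.

(1,2) (2,5) (3,3) (4,1) (5,4)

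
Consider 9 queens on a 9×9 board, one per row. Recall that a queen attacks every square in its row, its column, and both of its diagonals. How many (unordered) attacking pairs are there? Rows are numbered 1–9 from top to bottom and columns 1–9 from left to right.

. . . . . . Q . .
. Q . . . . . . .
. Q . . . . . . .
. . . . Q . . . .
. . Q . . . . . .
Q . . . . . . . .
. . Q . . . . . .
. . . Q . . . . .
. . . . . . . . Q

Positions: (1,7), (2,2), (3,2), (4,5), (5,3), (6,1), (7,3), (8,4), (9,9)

Same column: (2,2)–(3,2) (column 2); (5,3)–(7,3) (column 3).
Same diagonal: (1,7)–(5,3) (|1−5| = |7−3| = 4); (2,2)–(9,9) (|2−9| = |2−9| = 7); (7,3)–(8,4) (|7−8| = |3−4| = 1).
Total attacking pairs: 5.

5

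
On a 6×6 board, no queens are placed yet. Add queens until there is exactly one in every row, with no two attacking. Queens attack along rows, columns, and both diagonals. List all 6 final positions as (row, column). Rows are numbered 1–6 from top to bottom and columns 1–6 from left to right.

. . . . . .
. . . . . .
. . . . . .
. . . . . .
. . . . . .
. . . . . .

Row 1: Safe: 1, 2, 3, 4, 5, 6. Place at column 3.
Row 2: attacked by (1,3)→{2,3,4}. Safe: 1, 5, 6. Place at column 6.
Row 3: attacked by (1,3)→{1,3,5}; (2,6)→{5,6}. Safe: 2, 4. Place at column 2.
Row 4: attacked by (1,3)→{3,6}; (2,6)→{4,6}; (3,2)→{1,2,3}. Safe: 5. Place at column 5.
Row 5: attacked by (1,3)→{3}; (2,6)→{3,6}; (3,2)→{2,4}; (4,5)→{4,5,6}. Safe: 1. Place at column 1.
Row 6: attacked by (1,3)→{3}; (2,6)→{2,6}; (3,2)→{2,5}; (4,5)→{3,5}; (5,1)→{1,2}. Safe: 4. Place at column 4.
Columns [3, 6, 2, 5, 1, 4], r−c [-2, -4, 1, -1, 4, 2], r+c [4, 8, 5, 9, 6, 10] are all distinct, so no two queens attack.

(1,3) (2,6) (3,2) (4,5) (5,1) (6,4)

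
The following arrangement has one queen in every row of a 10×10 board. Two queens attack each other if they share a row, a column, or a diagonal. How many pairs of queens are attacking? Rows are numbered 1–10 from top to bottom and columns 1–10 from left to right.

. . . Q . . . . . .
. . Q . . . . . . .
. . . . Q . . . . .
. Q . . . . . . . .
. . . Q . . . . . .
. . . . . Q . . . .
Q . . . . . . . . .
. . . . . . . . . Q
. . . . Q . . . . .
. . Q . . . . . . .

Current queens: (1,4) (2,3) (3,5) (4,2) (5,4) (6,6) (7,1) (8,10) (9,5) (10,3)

6

Same column: (1,4)–(5,4) (column 4); (2,3)–(10,3) (column 3); (3,5)–(9,5) (column 5).
Same diagonal: (1,4)–(2,3) (|1−2| = |4−3| = 1); (3,5)–(7,1) (|3−7| = |5−1| = 4); (3,5)–(8,10) (|3−8| = |5−10| = 5).
Total attacking pairs: 6.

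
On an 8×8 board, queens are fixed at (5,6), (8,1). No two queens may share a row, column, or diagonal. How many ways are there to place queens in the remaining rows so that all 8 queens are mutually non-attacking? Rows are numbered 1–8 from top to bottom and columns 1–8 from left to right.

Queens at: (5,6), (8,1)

2

Branch on row 1: col 3 → 1; col 4 → 1; col 5 → 0; col 7 → 0.
Sum: 1 + 1 + 0 + 0 = 2.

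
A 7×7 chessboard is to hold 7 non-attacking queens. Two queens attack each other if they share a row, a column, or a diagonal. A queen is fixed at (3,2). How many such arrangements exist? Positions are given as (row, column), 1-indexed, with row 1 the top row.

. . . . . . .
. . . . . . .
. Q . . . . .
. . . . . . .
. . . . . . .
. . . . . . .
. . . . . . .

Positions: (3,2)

6

Branch on row 1: col 1 → 1; col 3 → 2; col 5 → 2; col 6 → 1; col 7 → 0.
Sum: 1 + 2 + 2 + 1 + 0 = 6.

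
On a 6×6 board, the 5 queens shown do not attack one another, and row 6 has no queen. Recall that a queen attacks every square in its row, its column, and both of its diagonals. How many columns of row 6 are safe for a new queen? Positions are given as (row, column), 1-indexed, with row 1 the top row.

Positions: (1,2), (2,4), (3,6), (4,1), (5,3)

1

(1,2) attacks row 6 at column 2.
(2,4) attacks row 6 at column 4.
(3,6) attacks row 6 at column 6 and diagonals 3.
(4,1) attacks row 6 at column 1 and diagonals 3.
(5,3) attacks row 6 at column 3 and diagonals 2, 4.
Attacked columns: {1, 2, 3, 4, 6}. Safe: {5}.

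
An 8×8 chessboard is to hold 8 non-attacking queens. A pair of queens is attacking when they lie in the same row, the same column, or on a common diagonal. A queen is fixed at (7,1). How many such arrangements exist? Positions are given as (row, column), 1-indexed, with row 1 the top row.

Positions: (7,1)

8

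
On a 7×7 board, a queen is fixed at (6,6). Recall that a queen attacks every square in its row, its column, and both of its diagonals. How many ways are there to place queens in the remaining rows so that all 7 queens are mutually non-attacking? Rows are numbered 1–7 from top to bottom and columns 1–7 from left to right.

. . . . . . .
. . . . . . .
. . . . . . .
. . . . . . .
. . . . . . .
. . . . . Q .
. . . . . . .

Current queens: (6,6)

4

Branch on row 1: col 2 → 1; col 3 → 1; col 4 → 0; col 5 → 1; col 7 → 1.
Sum: 1 + 1 + 0 + 1 + 1 = 4.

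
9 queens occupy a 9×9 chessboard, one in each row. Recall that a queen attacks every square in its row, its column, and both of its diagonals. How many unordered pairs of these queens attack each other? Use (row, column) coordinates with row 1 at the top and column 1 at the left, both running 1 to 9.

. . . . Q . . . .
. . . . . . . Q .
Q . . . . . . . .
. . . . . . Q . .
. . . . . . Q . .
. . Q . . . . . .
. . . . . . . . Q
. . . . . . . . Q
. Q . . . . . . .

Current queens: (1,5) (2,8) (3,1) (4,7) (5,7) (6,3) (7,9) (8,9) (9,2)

4

Same column: (4,7)–(5,7) (column 7); (7,9)–(8,9) (column 9).
Same diagonal: (4,7)–(9,2) (|4−9| = |7−2| = 5); (5,7)–(7,9) (|5−7| = |7−9| = 2).
Total attacking pairs: 4.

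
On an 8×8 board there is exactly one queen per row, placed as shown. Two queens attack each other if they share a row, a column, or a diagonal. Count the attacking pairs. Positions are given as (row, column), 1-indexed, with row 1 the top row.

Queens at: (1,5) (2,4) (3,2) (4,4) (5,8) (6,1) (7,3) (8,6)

Same column: (2,4)–(4,4) (column 4).
Same diagonal: (1,5)–(2,4) (|1−2| = |5−4| = 1).
Total attacking pairs: 2.

2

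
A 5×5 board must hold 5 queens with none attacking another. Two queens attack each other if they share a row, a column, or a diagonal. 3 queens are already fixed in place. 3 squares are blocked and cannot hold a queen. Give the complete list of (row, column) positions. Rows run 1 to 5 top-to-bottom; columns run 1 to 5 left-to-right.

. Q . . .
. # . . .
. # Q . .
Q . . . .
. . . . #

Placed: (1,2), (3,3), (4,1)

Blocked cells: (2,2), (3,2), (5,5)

Row 2: attacked by (1,2)→{1,2,3}; (3,3)→{2,3,4}; (4,1)→{1,3}. Blocked: 2. Safe: 5. Place at column 5.
Row 5: attacked by (1,2)→{2}; (2,5)→{2,5}; (3,3)→{1,3,5}; (4,1)→{1,2}. Blocked: 5. Safe: 4. Place at column 4.
Columns [2, 5, 3, 1, 4], r−c [-1, -3, 0, 3, 1], r+c [3, 7, 6, 5, 9] are all distinct, so no two queens attack.

(1,2) (2,5) (3,3) (4,1) (5,4)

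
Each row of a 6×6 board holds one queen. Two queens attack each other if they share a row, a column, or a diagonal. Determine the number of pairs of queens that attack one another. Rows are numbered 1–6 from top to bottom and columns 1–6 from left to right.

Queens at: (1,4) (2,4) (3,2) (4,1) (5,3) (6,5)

5

Same column: (1,4)–(2,4) (column 4).
Same diagonal: (1,4)–(3,2) (|1−3| = |4−2| = 2); (1,4)–(4,1) (|1−4| = |4−1| = 3); (3,2)–(4,1) (|3−4| = |2−1| = 1); (3,2)–(6,5) (|3−6| = |2−5| = 3).
Total attacking pairs: 5.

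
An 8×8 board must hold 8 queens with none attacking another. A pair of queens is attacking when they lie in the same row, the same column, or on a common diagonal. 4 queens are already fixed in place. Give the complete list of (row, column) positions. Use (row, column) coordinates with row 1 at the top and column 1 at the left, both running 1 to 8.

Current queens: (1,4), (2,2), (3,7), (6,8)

(1,4) (2,2) (3,7) (4,5) (5,1) (6,8) (7,6) (8,3)

Row 4: attacked by (1,4)→{1,4,7}; (2,2)→{2,4}; (3,7)→{6,7,8}; (6,8)→{6,8}. Safe: 3, 5. Place at column 5.
Row 5: attacked by (1,4)→{4,8}; (2,2)→{2,5}; (3,7)→{5,7}; (4,5)→{4,5,6}; (6,8)→{7,8}. Safe: 1, 3. Place at column 1.
Row 7: attacked by (1,4)→{4}; (2,2)→{2,7}; (3,7)→{3,7}; (4,5)→{2,5,8}; (5,1)→{1,3}; (6,8)→{7,8}. Safe: 6. Place at column 6.
Row 8: attacked by (1,4)→{4}; (2,2)→{2,8}; (3,7)→{2,7}; (4,5)→{1,5}; (5,1)→{1,4}; (6,8)→{6,8}; (7,6)→{5,6,7}. Safe: 3. Place at column 3.
Columns [4, 2, 7, 5, 1, 8, 6, 3], r−c [-3, 0, -4, -1, 4, -2, 1, 5], r+c [5, 4, 10, 9, 6, 14, 13, 11] are all distinct, so no two queens attack.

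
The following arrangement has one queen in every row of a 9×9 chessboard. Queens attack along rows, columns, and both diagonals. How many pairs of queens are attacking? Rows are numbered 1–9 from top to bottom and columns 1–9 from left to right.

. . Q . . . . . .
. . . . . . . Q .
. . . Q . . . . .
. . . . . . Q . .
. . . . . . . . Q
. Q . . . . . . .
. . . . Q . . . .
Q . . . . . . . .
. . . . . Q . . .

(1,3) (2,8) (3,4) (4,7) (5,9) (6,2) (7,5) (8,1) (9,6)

All columns are distinct and no two queens satisfy |Δrow| = |Δcol|, so no pair attacks.

0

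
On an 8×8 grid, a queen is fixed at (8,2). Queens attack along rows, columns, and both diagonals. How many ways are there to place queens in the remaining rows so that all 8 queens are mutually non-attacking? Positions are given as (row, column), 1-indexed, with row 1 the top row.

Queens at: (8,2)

8

Branch on row 1: col 1 → 0; col 3 → 2; col 4 → 3; col 5 → 3; col 6 → 0; col 7 → 0; col 8 → 0.
Sum: 0 + 2 + 3 + 3 + 0 + 0 + 0 = 8.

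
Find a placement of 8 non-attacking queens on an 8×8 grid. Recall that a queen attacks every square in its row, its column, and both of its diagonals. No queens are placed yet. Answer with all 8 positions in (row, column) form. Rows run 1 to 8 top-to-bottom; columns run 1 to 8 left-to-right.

Row 1: Safe: 1, 2, 3, 4, 5, 6, 7, 8. Place at column 6.
Row 2: attacked by (1,6)→{5,6,7}. Safe: 1, 2, 3, 4, 8. Place at column 3.
Row 3: attacked by (1,6)→{4,6,8}; (2,3)→{2,3,4}. Safe: 1, 5, 7. Place at column 5.
Row 4: attacked by (1,6)→{3,6}; (2,3)→{1,3,5}; (3,5)→{4,5,6}. Safe: 2, 7, 8. Place at column 8.
Row 5: attacked by (1,6)→{2,6}; (2,3)→{3,6}; (3,5)→{3,5,7}; (4,8)→{7,8}. Safe: 1, 4. Place at column 1.
Row 6: attacked by (1,6)→{1,6}; (2,3)→{3,7}; (3,5)→{2,5,8}; (4,8)→{6,8}; (5,1)→{1,2}. Safe: 4. Place at column 4.
Row 7: attacked by (1,6)→{6}; (2,3)→{3,8}; (3,5)→{1,5}; (4,8)→{5,8}; (5,1)→{1,3}; (6,4)→{3,4,5}. Safe: 2, 7. Place at column 2.
Row 8: attacked by (1,6)→{6}; (2,3)→{3}; (3,5)→{5}; (4,8)→{4,8}; (5,1)→{1,4}; (6,4)→{2,4,6}; (7,2)→{1,2,3}. Safe: 7. Place at column 7.
Columns [6, 3, 5, 8, 1, 4, 2, 7], r−c [-5, -1, -2, -4, 4, 2, 5, 1], r+c [7, 5, 8, 12, 6, 10, 9, 15] are all distinct, so no two queens attack.

(1,6) (2,3) (3,5) (4,8) (5,1) (6,4) (7,2) (8,7)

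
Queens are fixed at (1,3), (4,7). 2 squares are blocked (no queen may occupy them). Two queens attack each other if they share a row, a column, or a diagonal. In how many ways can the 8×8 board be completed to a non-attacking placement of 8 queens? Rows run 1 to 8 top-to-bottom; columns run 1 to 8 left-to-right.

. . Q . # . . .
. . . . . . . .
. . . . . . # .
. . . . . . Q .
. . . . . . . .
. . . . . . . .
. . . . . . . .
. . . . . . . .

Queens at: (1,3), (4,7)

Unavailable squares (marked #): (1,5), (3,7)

3

Branch on row 2: col 1 → 0; col 6 → 2; col 8 → 1.
Sum: 0 + 2 + 1 = 3.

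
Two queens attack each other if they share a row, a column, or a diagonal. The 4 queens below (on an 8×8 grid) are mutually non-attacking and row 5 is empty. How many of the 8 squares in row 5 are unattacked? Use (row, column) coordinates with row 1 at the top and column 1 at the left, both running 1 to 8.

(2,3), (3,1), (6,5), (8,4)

2

(2,3) attacks row 5 at column 3 and diagonals 6.
(3,1) attacks row 5 at column 1 and diagonals 3.
(6,5) attacks row 5 at column 5 and diagonals 4, 6.
(8,4) attacks row 5 at column 4 and diagonals 1, 7.
Attacked columns: {1, 3, 4, 5, 6, 7}. Safe: {2, 8}.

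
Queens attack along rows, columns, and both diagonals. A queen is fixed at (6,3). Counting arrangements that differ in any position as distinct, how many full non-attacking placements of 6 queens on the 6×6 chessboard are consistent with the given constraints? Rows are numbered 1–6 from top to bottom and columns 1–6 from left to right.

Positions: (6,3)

Branch on row 1: col 1 → 0; col 2 → 0; col 4 → 1; col 5 → 0; col 6 → 0.
Sum: 0 + 0 + 1 + 0 + 0 = 1.

1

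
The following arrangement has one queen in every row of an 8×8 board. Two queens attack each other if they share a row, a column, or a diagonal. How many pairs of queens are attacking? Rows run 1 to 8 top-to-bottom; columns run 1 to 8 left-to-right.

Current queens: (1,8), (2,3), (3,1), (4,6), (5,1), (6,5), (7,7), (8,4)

Same column: (3,1)–(5,1) (column 1).
Same diagonal: (5,1)–(8,4) (|5−8| = |1−4| = 3).
Total attacking pairs: 2.

2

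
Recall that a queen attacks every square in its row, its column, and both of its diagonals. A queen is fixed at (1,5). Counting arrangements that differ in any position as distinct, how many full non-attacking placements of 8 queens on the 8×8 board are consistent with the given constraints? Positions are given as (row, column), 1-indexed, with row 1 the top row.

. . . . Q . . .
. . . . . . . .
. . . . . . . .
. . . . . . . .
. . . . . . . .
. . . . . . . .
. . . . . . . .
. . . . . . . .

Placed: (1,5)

18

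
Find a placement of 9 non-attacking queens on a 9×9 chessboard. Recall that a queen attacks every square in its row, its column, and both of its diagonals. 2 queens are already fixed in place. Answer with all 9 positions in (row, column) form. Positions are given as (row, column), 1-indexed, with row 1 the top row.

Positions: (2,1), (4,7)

(1,6) (2,1) (3,5) (4,7) (5,9) (6,4) (7,2) (8,8) (9,3)

Row 1: attacked by (2,1)→{1,2}; (4,7)→{4,7}. Safe: 3, 5, 6, 8, 9. Place at column 6.
Row 3: attacked by (1,6)→{4,6,8}; (2,1)→{1,2}; (4,7)→{6,7,8}. Safe: 3, 5, 9. Place at column 5.
Row 5: attacked by (1,6)→{2,6}; (2,1)→{1,4}; (3,5)→{3,5,7}; (4,7)→{6,7,8}. Safe: 9. Place at column 9.
Row 6: attacked by (1,6)→{1,6}; (2,1)→{1,5}; (3,5)→{2,5,8}; (4,7)→{5,7,9}; (5,9)→{8,9}. Safe: 3, 4. Place at column 4.
Row 7: attacked by (1,6)→{6}; (2,1)→{1,6}; (3,5)→{1,5,9}; (4,7)→{4,7}; (5,9)→{7,9}; (6,4)→{3,4,5}. Safe: 2, 8. Place at column 2.
Row 8: attacked by (1,6)→{6}; (2,1)→{1,7}; (3,5)→{5}; (4,7)→{3,7}; (5,9)→{6,9}; (6,4)→{2,4,6}; (7,2)→{1,2,3}. Safe: 8. Place at column 8.
Row 9: attacked by (1,6)→{6}; (2,1)→{1,8}; (3,5)→{5}; (4,7)→{2,7}; (5,9)→{5,9}; (6,4)→{1,4,7}; (7,2)→{2,4}; (8,8)→{7,8,9}. Safe: 3. Place at column 3.
Columns [6, 1, 5, 7, 9, 4, 2, 8, 3], r−c [-5, 1, -2, -3, -4, 2, 5, 0, 6], r+c [7, 3, 8, 11, 14, 10, 9, 16, 12] are all distinct, so no two queens attack.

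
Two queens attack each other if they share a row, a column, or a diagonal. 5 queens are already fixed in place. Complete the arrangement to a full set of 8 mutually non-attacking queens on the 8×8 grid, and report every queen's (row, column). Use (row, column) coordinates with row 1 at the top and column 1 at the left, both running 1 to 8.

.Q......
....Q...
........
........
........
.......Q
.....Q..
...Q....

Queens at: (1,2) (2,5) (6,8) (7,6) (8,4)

(1,2) (2,5) (3,7) (4,1) (5,3) (6,8) (7,6) (8,4)

Row 3: attacked by (1,2)→{2,4}; (2,5)→{4,5,6}; (6,8)→{5,8}; (7,6)→{2,6}; (8,4)→{4}. Safe: 1, 3, 7. Place at column 7.
Row 4: attacked by (1,2)→{2,5}; (2,5)→{3,5,7}; (3,7)→{6,7,8}; (6,8)→{6,8}; (7,6)→{3,6}; (8,4)→{4,8}. Safe: 1. Place at column 1.
Row 5: attacked by (1,2)→{2,6}; (2,5)→{2,5,8}; (3,7)→{5,7}; (4,1)→{1,2}; (6,8)→{7,8}; (7,6)→{4,6,8}; (8,4)→{1,4,7}. Safe: 3. Place at column 3.
Columns [2, 5, 7, 1, 3, 8, 6, 4], r−c [-1, -3, -4, 3, 2, -2, 1, 4], r+c [3, 7, 10, 5, 8, 14, 13, 12] are all distinct, so no two queens attack.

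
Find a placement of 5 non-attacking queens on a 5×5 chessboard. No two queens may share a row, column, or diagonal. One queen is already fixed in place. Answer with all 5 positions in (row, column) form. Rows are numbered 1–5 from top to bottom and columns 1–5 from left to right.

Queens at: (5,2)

(1,5) (2,3) (3,1) (4,4) (5,2)

Row 1: attacked by (5,2)→{2}. Safe: 1, 3, 4, 5. Place at column 5.
Row 2: attacked by (1,5)→{4,5}; (5,2)→{2,5}. Safe: 1, 3. Place at column 3.
Row 3: attacked by (1,5)→{3,5}; (2,3)→{2,3,4}; (5,2)→{2,4}. Safe: 1. Place at column 1.
Row 4: attacked by (1,5)→{2,5}; (2,3)→{1,3,5}; (3,1)→{1,2}; (5,2)→{1,2,3}. Safe: 4. Place at column 4.
Columns [5, 3, 1, 4, 2], r−c [-4, -1, 2, 0, 3], r+c [6, 5, 4, 8, 7] are all distinct, so no two queens attack.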